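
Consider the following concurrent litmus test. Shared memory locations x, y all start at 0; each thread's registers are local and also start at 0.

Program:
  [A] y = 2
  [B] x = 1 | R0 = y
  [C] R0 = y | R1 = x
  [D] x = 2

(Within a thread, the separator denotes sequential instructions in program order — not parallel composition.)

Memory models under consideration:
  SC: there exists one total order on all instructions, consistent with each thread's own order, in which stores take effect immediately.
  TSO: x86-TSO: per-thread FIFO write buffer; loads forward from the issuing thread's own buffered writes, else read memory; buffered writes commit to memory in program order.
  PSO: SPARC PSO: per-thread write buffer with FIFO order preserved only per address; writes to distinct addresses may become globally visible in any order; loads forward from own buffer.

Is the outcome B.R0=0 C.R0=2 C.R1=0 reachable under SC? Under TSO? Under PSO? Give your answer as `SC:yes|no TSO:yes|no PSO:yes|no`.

outcome vector order: (B.R0,C.R0,C.R1)
SC (11): 000 001 002 021 022 200 201 202 220 221 222
TSO (12): 000 001 002 020 021 022 200 201 202 220 221 222
PSO (12): 000 001 002 020 021 022 200 201 202 220 221 222
target 020 ∈ {TSO,PSO}

SC:no TSO:yes PSO:yes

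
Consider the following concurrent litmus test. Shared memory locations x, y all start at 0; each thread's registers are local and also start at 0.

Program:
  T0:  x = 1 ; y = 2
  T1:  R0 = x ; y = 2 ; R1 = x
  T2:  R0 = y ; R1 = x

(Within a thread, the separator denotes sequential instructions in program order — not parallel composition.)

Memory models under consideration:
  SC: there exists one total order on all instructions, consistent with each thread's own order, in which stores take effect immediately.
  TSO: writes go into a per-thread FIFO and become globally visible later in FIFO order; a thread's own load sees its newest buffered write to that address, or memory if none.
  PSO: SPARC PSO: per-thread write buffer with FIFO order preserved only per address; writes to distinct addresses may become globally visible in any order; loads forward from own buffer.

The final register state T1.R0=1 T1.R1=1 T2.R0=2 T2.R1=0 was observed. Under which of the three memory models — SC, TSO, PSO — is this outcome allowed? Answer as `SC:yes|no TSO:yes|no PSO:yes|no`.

SC:no TSO:no PSO:yes

outcome vector order: (T1.R0,T1.R1,T2.R0,T2.R1)
SC: 11 outcomes — {<0 0 0 0>, <0 0 0 1>, <0 0 2 0>, <0 0 2 1>, <0 1 0 0>, <0 1 0 1>, <0 1 2 0>, <0 1 2 1>, <1 1 0 0>, <1 1 0 1>, <1 1 2 1>}
TSO: 11 outcomes — {<0 0 0 0>, <0 0 0 1>, <0 0 2 0>, <0 0 2 1>, <0 1 0 0>, <0 1 0 1>, <0 1 2 0>, <0 1 2 1>, <1 1 0 0>, <1 1 0 1>, <1 1 2 1>}
PSO: 12 outcomes — {<0 0 0 0>, <0 0 0 1>, <0 0 2 0>, <0 0 2 1>, <0 1 0 0>, <0 1 0 1>, <0 1 2 0>, <0 1 2 1>, <1 1 0 0>, <1 1 0 1>, <1 1 2 0>, <1 1 2 1>}
target <1 1 2 0> ∈ {PSO}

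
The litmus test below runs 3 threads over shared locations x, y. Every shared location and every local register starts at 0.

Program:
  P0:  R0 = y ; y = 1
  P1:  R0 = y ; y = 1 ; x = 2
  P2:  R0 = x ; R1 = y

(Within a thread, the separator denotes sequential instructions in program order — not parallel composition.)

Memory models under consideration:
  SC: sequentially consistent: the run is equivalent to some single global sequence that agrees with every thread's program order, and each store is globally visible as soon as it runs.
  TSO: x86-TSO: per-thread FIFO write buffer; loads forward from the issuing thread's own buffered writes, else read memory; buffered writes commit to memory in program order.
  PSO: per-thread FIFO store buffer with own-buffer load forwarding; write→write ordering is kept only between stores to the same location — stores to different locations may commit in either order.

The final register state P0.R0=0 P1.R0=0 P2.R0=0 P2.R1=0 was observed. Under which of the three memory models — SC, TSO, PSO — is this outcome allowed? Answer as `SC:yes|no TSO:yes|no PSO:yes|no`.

outcome vector order: (P0.R0,P1.R0,P2.R0,P2.R1)
[SC] allowed = {(0,0,0,0) (0,0,0,1) (0,0,2,1) (0,1,0,0) (0,1,0,1) (0,1,2,1) (1,0,0,0) (1,0,0,1) (1,0,2,1)}
[TSO] allowed = {(0,0,0,0) (0,0,0,1) (0,0,2,1) (0,1,0,0) (0,1,0,1) (0,1,2,1) (1,0,0,0) (1,0,0,1) (1,0,2,1)}
[PSO] allowed = {(0,0,0,0) (0,0,0,1) (0,0,2,0) (0,0,2,1) (0,1,0,0) (0,1,0,1) (0,1,2,1) (1,0,0,0) (1,0,0,1) (1,0,2,0) (1,0,2,1)}
target (0,0,0,0) ∈ {SC,TSO,PSO}

SC:yes TSO:yes PSO:yes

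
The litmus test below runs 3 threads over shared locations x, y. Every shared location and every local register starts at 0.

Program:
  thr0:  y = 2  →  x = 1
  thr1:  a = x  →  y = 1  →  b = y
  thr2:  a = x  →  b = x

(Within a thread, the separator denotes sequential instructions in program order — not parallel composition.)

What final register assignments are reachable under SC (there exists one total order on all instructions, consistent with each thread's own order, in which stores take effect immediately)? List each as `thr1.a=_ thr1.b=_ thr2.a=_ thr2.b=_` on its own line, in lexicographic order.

outcome vector order: (thr1.a,thr1.b,thr2.a,thr2.b)
|SC outcomes| = 9

thr1.a=0 thr1.b=1 thr2.a=0 thr2.b=0
thr1.a=0 thr1.b=1 thr2.a=0 thr2.b=1
thr1.a=0 thr1.b=1 thr2.a=1 thr2.b=1
thr1.a=0 thr1.b=2 thr2.a=0 thr2.b=0
thr1.a=0 thr1.b=2 thr2.a=0 thr2.b=1
thr1.a=0 thr1.b=2 thr2.a=1 thr2.b=1
thr1.a=1 thr1.b=1 thr2.a=0 thr2.b=0
thr1.a=1 thr1.b=1 thr2.a=0 thr2.b=1
thr1.a=1 thr1.b=1 thr2.a=1 thr2.b=1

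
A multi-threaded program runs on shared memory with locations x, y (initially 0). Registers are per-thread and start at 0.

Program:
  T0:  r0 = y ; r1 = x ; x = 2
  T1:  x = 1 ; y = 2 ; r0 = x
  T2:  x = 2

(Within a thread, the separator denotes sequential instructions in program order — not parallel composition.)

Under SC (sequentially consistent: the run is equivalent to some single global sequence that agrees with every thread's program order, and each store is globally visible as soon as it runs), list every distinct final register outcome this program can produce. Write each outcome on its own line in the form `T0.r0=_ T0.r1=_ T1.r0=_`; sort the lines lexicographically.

T0.r0=0 T0.r1=0 T1.r0=1
T0.r0=0 T0.r1=0 T1.r0=2
T0.r0=0 T0.r1=1 T1.r0=1
T0.r0=0 T0.r1=1 T1.r0=2
T0.r0=0 T0.r1=2 T1.r0=1
T0.r0=0 T0.r1=2 T1.r0=2
T0.r0=2 T0.r1=1 T1.r0=1
T0.r0=2 T0.r1=1 T1.r0=2
T0.r0=2 T0.r1=2 T1.r0=1
T0.r0=2 T0.r1=2 T1.r0=2

outcome vector order: (T0.r0,T0.r1,T1.r0)
|SC outcomes| = 10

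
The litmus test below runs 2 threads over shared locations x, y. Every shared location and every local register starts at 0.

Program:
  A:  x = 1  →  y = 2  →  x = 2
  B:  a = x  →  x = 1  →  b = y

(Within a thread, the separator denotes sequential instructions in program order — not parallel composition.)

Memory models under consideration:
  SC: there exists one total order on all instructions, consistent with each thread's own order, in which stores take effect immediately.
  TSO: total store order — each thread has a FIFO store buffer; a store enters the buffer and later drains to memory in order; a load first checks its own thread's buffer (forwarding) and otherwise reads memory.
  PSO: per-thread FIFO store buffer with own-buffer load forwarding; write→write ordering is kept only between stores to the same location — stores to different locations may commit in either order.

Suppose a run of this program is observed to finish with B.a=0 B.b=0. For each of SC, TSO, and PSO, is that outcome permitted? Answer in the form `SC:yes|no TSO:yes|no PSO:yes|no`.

SC:yes TSO:yes PSO:yes

outcome vector order: (B.a,B.b)
SC: 5 outcomes — {(0,0) (0,2) (1,0) (1,2) (2,2)}
TSO: 5 outcomes — {(0,0) (0,2) (1,0) (1,2) (2,2)}
PSO: 6 outcomes — {(0,0) (0,2) (1,0) (1,2) (2,0) (2,2)}
target (0,0) ∈ {SC,TSO,PSO}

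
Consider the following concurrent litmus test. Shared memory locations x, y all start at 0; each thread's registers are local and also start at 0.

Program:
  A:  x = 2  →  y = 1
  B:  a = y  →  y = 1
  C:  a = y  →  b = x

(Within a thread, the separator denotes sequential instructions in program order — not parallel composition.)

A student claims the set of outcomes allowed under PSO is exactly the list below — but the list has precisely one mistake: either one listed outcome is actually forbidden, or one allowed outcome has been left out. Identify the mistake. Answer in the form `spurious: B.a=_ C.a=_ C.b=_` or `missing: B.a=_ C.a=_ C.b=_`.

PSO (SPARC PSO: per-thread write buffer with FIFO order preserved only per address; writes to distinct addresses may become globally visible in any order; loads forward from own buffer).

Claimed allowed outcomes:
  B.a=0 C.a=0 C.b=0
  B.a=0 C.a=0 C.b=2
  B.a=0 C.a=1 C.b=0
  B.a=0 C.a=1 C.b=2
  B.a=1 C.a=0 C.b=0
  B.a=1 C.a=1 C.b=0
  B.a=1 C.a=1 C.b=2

outcome vector order: (B.a,C.a,C.b)
PSO: 8 outcomes — {000, 002, 010, 012, 100, 102, 110, 112}
PSO∖claimed = {102}

missing: B.a=1 C.a=0 C.b=2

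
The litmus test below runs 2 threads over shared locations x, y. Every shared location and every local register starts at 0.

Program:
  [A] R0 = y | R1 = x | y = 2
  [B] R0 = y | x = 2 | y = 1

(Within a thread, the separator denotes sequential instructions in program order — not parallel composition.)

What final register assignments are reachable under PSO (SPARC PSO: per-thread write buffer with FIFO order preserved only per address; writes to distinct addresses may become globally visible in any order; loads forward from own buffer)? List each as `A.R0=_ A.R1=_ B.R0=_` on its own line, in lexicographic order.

A.R0=0 A.R1=0 B.R0=0
A.R0=0 A.R1=0 B.R0=2
A.R0=0 A.R1=2 B.R0=0
A.R0=1 A.R1=0 B.R0=0
A.R0=1 A.R1=2 B.R0=0

outcome vector order: (A.R0,A.R1,B.R0)
|PSO outcomes| = 5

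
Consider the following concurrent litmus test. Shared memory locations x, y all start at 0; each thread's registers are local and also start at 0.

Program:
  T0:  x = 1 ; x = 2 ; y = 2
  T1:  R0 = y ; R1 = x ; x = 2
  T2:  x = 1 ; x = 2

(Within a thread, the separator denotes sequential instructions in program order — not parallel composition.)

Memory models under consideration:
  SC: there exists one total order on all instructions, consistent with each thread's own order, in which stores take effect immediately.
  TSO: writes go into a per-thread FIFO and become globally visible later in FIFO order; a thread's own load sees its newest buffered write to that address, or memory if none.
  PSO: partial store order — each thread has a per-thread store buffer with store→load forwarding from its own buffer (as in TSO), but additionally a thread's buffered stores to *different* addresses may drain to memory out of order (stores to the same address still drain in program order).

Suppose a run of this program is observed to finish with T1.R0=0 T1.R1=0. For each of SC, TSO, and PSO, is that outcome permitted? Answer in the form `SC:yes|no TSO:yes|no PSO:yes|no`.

SC:yes TSO:yes PSO:yes

outcome vector order: (T1.R0,T1.R1)
SC (5): 00, 01, 02, 21, 22
TSO (5): 00, 01, 02, 21, 22
PSO (6): 00, 01, 02, 20, 21, 22
target 00 ∈ {SC,TSO,PSO}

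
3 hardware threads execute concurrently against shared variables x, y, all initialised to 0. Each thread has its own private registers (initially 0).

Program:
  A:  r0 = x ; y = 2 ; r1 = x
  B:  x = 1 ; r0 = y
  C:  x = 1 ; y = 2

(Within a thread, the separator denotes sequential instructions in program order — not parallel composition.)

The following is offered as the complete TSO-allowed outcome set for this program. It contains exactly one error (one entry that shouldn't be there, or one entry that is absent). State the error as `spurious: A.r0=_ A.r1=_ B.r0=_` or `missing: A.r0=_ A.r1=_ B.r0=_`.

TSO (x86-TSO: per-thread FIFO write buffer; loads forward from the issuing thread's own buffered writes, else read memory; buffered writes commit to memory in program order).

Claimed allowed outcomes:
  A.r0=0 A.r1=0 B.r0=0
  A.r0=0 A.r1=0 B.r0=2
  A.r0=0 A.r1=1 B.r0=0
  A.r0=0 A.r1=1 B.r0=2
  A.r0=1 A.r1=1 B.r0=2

missing: A.r0=1 A.r1=1 B.r0=0

outcome vector order: (A.r0,A.r1,B.r0)
TSO (6): 000, 002, 010, 012, 110, 112
TSO∖claimed = {110}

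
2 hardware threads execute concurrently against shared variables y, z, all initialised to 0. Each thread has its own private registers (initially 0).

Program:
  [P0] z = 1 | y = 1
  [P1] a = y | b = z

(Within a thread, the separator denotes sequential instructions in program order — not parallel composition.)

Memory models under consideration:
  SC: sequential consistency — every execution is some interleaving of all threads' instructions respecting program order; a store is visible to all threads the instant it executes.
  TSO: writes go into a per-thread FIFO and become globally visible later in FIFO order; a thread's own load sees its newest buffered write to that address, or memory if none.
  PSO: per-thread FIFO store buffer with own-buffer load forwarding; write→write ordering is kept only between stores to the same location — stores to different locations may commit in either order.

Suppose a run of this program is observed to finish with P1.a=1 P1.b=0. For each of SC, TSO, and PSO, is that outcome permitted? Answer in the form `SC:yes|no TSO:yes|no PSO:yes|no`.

SC:no TSO:no PSO:yes

outcome vector order: (P1.a,P1.b)
SC (3): (0,0); (0,1); (1,1)
TSO (3): (0,0); (0,1); (1,1)
PSO (4): (0,0); (0,1); (1,0); (1,1)
target (1,0) ∈ {PSO}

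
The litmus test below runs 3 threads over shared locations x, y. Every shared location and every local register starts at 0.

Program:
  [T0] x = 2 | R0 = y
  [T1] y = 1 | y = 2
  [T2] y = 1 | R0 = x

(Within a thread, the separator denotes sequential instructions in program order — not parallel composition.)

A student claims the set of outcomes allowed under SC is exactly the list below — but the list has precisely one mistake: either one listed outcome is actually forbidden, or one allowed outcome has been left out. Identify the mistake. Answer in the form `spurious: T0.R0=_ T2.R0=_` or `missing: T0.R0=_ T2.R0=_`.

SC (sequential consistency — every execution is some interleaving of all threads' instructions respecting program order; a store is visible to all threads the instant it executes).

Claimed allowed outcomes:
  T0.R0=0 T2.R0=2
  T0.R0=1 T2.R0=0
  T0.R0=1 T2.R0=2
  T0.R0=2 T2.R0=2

outcome vector order: (T0.R0,T2.R0)
under SC → 0/2; 1/0; 1/2; 2/0; 2/2
SC∖claimed = {2/0}

missing: T0.R0=2 T2.R0=0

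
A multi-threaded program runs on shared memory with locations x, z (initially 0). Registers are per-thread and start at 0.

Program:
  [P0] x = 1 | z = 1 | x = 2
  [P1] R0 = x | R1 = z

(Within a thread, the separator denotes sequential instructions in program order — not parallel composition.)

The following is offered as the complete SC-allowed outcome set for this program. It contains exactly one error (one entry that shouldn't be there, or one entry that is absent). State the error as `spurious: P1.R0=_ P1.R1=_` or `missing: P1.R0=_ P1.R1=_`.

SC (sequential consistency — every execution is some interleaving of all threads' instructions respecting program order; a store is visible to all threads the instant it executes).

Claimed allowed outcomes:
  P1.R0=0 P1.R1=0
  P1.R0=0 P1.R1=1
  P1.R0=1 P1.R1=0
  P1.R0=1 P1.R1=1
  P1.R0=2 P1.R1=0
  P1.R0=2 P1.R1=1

outcome vector order: (P1.R0,P1.R1)
[SC] allowed = {00 01 10 11 21}
claimed∖SC = {20}

spurious: P1.R0=2 P1.R1=0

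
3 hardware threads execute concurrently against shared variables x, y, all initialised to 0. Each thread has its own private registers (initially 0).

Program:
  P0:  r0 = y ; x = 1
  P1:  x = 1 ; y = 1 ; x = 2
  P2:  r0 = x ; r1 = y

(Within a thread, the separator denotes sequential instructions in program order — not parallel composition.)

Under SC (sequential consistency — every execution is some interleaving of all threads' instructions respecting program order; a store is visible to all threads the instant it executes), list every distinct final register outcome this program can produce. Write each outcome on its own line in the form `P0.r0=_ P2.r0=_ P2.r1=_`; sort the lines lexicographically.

P0.r0=0 P2.r0=0 P2.r1=0
P0.r0=0 P2.r0=0 P2.r1=1
P0.r0=0 P2.r0=1 P2.r1=0
P0.r0=0 P2.r0=1 P2.r1=1
P0.r0=0 P2.r0=2 P2.r1=1
P0.r0=1 P2.r0=0 P2.r1=0
P0.r0=1 P2.r0=0 P2.r1=1
P0.r0=1 P2.r0=1 P2.r1=0
P0.r0=1 P2.r0=1 P2.r1=1
P0.r0=1 P2.r0=2 P2.r1=1

outcome vector order: (P0.r0,P2.r0,P2.r1)
|SC outcomes| = 10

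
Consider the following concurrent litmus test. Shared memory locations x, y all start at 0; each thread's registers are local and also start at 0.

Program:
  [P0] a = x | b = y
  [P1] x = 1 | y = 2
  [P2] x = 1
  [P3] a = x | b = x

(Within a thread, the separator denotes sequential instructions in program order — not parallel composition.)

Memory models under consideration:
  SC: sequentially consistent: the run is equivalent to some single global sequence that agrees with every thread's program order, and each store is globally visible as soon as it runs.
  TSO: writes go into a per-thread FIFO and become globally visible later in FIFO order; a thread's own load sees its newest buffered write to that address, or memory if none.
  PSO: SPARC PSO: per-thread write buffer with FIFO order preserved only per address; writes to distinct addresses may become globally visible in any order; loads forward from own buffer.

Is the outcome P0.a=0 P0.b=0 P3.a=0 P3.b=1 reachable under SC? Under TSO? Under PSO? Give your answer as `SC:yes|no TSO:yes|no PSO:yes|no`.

outcome vector order: (P0.a,P0.b,P3.a,P3.b)
[SC] allowed = {(0,0,0,0); (0,0,0,1); (0,0,1,1); (0,2,0,0); (0,2,0,1); (0,2,1,1); (1,0,0,0); (1,0,0,1); (1,0,1,1); (1,2,0,0); (1,2,0,1); (1,2,1,1)}
[TSO] allowed = {(0,0,0,0); (0,0,0,1); (0,0,1,1); (0,2,0,0); (0,2,0,1); (0,2,1,1); (1,0,0,0); (1,0,0,1); (1,0,1,1); (1,2,0,0); (1,2,0,1); (1,2,1,1)}
[PSO] allowed = {(0,0,0,0); (0,0,0,1); (0,0,1,1); (0,2,0,0); (0,2,0,1); (0,2,1,1); (1,0,0,0); (1,0,0,1); (1,0,1,1); (1,2,0,0); (1,2,0,1); (1,2,1,1)}
target (0,0,0,1) ∈ {SC,TSO,PSO}

SC:yes TSO:yes PSO:yes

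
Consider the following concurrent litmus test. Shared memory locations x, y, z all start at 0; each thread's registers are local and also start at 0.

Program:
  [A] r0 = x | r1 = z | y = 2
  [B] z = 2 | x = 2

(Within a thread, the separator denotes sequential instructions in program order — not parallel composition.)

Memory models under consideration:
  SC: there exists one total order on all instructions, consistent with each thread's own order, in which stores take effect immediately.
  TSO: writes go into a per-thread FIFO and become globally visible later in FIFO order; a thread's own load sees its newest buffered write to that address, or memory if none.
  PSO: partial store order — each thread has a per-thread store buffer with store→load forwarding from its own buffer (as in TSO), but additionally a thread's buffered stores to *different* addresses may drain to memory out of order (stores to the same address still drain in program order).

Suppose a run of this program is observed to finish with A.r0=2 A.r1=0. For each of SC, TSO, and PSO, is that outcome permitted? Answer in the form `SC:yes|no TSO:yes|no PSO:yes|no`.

outcome vector order: (A.r0,A.r1)
[SC] allowed = {0/0 0/2 2/2}
[TSO] allowed = {0/0 0/2 2/2}
[PSO] allowed = {0/0 0/2 2/0 2/2}
target 2/0 ∈ {PSO}

SC:no TSO:no PSO:yes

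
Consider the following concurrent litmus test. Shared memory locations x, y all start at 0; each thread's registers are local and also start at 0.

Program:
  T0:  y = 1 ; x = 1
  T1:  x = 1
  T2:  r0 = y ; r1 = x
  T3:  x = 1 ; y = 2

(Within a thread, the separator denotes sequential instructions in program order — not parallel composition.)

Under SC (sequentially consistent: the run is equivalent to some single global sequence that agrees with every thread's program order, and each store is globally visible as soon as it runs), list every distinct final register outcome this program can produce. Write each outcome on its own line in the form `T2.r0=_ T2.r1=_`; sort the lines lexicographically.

T2.r0=0 T2.r1=0
T2.r0=0 T2.r1=1
T2.r0=1 T2.r1=0
T2.r0=1 T2.r1=1
T2.r0=2 T2.r1=1

outcome vector order: (T2.r0,T2.r1)
|SC outcomes| = 5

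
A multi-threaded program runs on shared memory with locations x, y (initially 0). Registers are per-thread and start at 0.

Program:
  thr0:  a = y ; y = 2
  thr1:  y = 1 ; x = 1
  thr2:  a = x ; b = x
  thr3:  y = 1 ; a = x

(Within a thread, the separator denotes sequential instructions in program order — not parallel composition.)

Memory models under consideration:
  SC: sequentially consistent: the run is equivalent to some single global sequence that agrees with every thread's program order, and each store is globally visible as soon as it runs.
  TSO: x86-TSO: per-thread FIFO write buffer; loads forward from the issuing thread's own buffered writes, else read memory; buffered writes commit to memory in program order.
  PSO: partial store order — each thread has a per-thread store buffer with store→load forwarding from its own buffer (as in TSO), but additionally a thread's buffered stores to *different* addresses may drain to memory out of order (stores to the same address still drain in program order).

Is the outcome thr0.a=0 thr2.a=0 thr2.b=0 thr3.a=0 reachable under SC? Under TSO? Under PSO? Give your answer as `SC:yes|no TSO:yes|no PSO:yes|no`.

SC:yes TSO:yes PSO:yes

outcome vector order: (thr0.a,thr2.a,thr2.b,thr3.a)
SC (12): (0,0,0,0), (0,0,0,1), (0,0,1,0), (0,0,1,1), (0,1,1,0), (0,1,1,1), (1,0,0,0), (1,0,0,1), (1,0,1,0), (1,0,1,1), (1,1,1,0), (1,1,1,1)
TSO (12): (0,0,0,0), (0,0,0,1), (0,0,1,0), (0,0,1,1), (0,1,1,0), (0,1,1,1), (1,0,0,0), (1,0,0,1), (1,0,1,0), (1,0,1,1), (1,1,1,0), (1,1,1,1)
PSO (12): (0,0,0,0), (0,0,0,1), (0,0,1,0), (0,0,1,1), (0,1,1,0), (0,1,1,1), (1,0,0,0), (1,0,0,1), (1,0,1,0), (1,0,1,1), (1,1,1,0), (1,1,1,1)
target (0,0,0,0) ∈ {SC,TSO,PSO}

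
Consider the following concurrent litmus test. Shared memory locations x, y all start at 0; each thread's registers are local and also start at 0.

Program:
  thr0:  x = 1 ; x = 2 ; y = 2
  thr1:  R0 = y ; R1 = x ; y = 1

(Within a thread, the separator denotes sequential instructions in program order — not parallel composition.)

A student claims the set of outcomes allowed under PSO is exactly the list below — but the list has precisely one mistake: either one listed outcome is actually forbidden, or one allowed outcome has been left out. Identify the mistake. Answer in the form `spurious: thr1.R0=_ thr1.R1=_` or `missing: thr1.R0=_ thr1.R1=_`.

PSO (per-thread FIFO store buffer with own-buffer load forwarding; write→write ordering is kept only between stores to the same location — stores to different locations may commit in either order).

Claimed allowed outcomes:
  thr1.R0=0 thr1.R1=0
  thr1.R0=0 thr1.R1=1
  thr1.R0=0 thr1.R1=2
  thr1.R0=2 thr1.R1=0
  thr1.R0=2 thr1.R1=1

outcome vector order: (thr1.R0,thr1.R1)
PSO: 6 outcomes — {(0,0) (0,1) (0,2) (2,0) (2,1) (2,2)}
PSO∖claimed = {(2,2)}

missing: thr1.R0=2 thr1.R1=2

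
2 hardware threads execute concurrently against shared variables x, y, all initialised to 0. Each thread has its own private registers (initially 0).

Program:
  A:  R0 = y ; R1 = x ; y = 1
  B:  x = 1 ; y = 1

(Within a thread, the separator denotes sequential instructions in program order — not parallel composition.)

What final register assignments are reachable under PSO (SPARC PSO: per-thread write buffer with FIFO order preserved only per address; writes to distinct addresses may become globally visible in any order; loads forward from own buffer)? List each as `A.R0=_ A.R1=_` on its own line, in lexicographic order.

outcome vector order: (A.R0,A.R1)
|PSO outcomes| = 4

A.R0=0 A.R1=0
A.R0=0 A.R1=1
A.R0=1 A.R1=0
A.R0=1 A.R1=1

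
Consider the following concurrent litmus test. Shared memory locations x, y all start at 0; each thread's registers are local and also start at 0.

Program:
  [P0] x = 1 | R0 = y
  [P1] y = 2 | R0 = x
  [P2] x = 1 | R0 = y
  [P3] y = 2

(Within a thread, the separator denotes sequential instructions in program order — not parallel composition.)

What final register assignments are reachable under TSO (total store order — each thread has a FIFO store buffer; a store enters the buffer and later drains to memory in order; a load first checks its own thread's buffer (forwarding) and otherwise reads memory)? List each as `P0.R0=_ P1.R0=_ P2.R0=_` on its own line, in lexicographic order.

P0.R0=0 P1.R0=0 P2.R0=0
P0.R0=0 P1.R0=0 P2.R0=2
P0.R0=0 P1.R0=1 P2.R0=0
P0.R0=0 P1.R0=1 P2.R0=2
P0.R0=2 P1.R0=0 P2.R0=0
P0.R0=2 P1.R0=0 P2.R0=2
P0.R0=2 P1.R0=1 P2.R0=0
P0.R0=2 P1.R0=1 P2.R0=2

outcome vector order: (P0.R0,P1.R0,P2.R0)
|TSO outcomes| = 8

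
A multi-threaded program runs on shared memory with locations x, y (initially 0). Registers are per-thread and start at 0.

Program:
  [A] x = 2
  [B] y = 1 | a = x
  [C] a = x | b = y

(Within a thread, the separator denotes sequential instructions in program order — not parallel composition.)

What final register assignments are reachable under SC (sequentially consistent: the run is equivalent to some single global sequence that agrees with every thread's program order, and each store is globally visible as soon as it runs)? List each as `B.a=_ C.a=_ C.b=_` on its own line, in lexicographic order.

B.a=0 C.a=0 C.b=0
B.a=0 C.a=0 C.b=1
B.a=0 C.a=2 C.b=1
B.a=2 C.a=0 C.b=0
B.a=2 C.a=0 C.b=1
B.a=2 C.a=2 C.b=0
B.a=2 C.a=2 C.b=1

outcome vector order: (B.a,C.a,C.b)
|SC outcomes| = 7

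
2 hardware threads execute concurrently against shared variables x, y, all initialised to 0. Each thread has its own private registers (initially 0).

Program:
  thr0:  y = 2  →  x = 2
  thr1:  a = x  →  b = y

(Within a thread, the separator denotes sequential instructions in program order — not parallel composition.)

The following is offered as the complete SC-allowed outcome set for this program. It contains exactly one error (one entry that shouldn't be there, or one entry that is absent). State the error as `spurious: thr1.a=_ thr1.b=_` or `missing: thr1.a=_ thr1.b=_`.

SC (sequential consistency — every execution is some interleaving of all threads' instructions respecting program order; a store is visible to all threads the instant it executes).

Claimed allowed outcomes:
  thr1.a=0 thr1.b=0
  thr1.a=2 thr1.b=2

missing: thr1.a=0 thr1.b=2

outcome vector order: (thr1.a,thr1.b)
[SC] allowed = {0/0, 0/2, 2/2}
SC∖claimed = {0/2}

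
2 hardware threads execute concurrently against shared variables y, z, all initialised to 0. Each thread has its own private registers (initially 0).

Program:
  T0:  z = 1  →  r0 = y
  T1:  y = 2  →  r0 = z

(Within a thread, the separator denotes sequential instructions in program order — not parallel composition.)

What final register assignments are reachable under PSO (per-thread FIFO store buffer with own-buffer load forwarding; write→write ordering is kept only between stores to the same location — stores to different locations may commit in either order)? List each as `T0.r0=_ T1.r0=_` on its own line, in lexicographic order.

outcome vector order: (T0.r0,T1.r0)
|PSO outcomes| = 4

T0.r0=0 T1.r0=0
T0.r0=0 T1.r0=1
T0.r0=2 T1.r0=0
T0.r0=2 T1.r0=1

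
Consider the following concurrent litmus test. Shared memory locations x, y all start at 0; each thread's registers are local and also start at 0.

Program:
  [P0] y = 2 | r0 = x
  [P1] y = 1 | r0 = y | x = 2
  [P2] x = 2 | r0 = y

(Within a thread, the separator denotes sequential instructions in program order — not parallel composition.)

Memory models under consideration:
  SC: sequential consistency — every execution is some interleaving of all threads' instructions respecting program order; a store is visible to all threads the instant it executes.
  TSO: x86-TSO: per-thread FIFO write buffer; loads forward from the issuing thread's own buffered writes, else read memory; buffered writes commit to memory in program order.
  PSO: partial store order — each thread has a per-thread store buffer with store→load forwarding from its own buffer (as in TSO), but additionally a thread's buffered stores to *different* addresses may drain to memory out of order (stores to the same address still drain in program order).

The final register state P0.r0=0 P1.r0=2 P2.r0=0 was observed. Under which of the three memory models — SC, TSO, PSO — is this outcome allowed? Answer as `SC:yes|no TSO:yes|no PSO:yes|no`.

outcome vector order: (P0.r0,P1.r0,P2.r0)
[SC] allowed = {011; 012; 022; 210; 211; 212; 220; 221; 222}
[TSO] allowed = {010; 011; 012; 020; 021; 022; 210; 211; 212; 220; 221; 222}
[PSO] allowed = {010; 011; 012; 020; 021; 022; 210; 211; 212; 220; 221; 222}
target 020 ∈ {TSO,PSO}

SC:no TSO:yes PSO:yes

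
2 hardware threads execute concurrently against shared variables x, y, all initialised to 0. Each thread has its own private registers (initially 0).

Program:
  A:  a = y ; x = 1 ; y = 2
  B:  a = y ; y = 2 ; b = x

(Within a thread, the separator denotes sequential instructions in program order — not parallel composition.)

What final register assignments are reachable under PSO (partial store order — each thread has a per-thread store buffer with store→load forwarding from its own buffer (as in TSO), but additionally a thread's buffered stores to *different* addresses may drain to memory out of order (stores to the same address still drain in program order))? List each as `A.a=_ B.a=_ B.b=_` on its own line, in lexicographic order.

A.a=0 B.a=0 B.b=0
A.a=0 B.a=0 B.b=1
A.a=0 B.a=2 B.b=0
A.a=0 B.a=2 B.b=1
A.a=2 B.a=0 B.b=0
A.a=2 B.a=0 B.b=1

outcome vector order: (A.a,B.a,B.b)
|PSO outcomes| = 6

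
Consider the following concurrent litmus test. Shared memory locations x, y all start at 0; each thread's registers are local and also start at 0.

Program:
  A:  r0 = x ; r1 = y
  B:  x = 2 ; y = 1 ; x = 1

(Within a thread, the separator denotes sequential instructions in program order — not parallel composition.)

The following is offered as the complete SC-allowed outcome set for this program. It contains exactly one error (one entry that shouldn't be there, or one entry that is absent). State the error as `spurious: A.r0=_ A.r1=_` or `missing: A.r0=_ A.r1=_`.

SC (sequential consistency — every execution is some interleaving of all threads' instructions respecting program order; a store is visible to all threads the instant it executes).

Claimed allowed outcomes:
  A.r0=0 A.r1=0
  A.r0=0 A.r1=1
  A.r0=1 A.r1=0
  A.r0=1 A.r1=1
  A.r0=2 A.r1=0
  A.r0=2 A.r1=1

outcome vector order: (A.r0,A.r1)
under SC → (0,0) (0,1) (1,1) (2,0) (2,1)
claimed∖SC = {(1,0)}

spurious: A.r0=1 A.r1=0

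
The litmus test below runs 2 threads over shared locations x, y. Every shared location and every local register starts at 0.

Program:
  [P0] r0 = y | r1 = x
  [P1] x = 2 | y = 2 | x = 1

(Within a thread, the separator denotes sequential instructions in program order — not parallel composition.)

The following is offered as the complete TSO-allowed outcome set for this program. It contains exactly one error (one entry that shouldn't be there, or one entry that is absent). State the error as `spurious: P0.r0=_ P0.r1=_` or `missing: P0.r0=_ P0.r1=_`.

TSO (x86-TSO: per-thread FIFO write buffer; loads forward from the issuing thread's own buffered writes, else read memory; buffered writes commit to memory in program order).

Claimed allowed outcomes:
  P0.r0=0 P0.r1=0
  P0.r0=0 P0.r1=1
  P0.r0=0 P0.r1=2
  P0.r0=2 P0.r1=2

outcome vector order: (P0.r0,P0.r1)
TSO: 5 outcomes — {<0 0> <0 1> <0 2> <2 1> <2 2>}
TSO∖claimed = {<2 1>}

missing: P0.r0=2 P0.r1=1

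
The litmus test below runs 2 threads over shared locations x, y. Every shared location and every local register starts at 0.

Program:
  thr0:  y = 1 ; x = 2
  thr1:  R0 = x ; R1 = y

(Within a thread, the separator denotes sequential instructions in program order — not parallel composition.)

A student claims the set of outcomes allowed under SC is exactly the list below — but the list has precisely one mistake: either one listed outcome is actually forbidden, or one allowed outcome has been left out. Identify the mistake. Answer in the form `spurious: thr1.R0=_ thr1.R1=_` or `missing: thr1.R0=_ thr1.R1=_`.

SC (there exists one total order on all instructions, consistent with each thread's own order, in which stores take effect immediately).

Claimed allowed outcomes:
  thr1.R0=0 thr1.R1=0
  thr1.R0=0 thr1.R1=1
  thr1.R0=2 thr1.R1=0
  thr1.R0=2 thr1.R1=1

outcome vector order: (thr1.R0,thr1.R1)
under SC → (0,0); (0,1); (2,1)
claimed∖SC = {(2,0)}

spurious: thr1.R0=2 thr1.R1=0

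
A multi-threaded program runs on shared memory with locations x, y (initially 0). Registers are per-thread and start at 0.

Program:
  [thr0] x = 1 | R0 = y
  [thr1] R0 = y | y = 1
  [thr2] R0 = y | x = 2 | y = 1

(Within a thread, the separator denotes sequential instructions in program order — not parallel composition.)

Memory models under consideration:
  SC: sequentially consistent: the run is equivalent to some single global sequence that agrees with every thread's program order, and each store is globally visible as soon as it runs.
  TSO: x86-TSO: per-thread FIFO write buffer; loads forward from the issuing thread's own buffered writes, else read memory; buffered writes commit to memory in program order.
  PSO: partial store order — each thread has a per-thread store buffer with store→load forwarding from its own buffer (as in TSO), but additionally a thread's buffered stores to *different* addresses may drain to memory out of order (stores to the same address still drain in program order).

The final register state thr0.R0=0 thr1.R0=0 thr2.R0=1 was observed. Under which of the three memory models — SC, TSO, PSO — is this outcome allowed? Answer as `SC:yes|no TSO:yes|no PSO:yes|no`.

outcome vector order: (thr0.R0,thr1.R0,thr2.R0)
SC: 6 outcomes — {0/0/0, 0/0/1, 0/1/0, 1/0/0, 1/0/1, 1/1/0}
TSO: 6 outcomes — {0/0/0, 0/0/1, 0/1/0, 1/0/0, 1/0/1, 1/1/0}
PSO: 6 outcomes — {0/0/0, 0/0/1, 0/1/0, 1/0/0, 1/0/1, 1/1/0}
target 0/0/1 ∈ {SC,TSO,PSO}

SC:yes TSO:yes PSO:yes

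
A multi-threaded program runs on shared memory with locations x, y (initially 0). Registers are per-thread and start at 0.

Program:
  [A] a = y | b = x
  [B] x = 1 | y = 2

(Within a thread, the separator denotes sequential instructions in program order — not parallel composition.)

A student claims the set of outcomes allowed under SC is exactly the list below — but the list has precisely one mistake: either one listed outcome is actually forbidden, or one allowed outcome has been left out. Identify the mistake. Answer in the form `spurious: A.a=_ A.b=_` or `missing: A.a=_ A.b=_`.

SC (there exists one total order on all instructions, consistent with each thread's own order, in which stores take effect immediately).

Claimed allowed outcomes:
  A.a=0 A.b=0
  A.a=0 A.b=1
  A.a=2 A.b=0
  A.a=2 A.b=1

spurious: A.a=2 A.b=0

outcome vector order: (A.a,A.b)
[SC] allowed = {<0 0>; <0 1>; <2 1>}
claimed∖SC = {<2 0>}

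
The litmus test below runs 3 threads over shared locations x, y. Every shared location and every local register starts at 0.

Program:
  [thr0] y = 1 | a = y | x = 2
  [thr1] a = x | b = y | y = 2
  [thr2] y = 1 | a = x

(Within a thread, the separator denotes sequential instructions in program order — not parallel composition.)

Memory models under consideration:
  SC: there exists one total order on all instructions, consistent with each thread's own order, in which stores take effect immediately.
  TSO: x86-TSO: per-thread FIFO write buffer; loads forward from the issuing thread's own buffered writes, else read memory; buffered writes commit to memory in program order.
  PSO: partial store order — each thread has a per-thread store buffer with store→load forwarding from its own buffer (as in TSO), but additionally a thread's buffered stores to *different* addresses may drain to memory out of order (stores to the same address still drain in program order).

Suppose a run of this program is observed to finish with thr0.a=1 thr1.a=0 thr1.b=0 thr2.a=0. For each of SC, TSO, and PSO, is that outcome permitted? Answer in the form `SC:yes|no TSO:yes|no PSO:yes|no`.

SC:yes TSO:yes PSO:yes

outcome vector order: (thr0.a,thr1.a,thr1.b,thr2.a)
[SC] allowed = {(1,0,0,0), (1,0,0,2), (1,0,1,0), (1,0,1,2), (1,2,1,0), (1,2,1,2), (2,0,0,0), (2,0,0,2), (2,0,1,0), (2,0,1,2)}
[TSO] allowed = {(1,0,0,0), (1,0,0,2), (1,0,1,0), (1,0,1,2), (1,2,1,0), (1,2,1,2), (2,0,0,0), (2,0,0,2), (2,0,1,0), (2,0,1,2)}
[PSO] allowed = {(1,0,0,0), (1,0,0,2), (1,0,1,0), (1,0,1,2), (1,2,0,0), (1,2,0,2), (1,2,1,0), (1,2,1,2), (2,0,0,0), (2,0,0,2), (2,0,1,0), (2,0,1,2)}
target (1,0,0,0) ∈ {SC,TSO,PSO}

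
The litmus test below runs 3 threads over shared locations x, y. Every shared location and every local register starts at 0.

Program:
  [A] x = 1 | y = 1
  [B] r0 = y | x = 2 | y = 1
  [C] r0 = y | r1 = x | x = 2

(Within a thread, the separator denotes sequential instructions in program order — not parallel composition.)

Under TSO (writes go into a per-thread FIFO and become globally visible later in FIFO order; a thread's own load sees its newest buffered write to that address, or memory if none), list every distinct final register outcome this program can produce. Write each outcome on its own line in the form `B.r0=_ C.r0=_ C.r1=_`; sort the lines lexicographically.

outcome vector order: (B.r0,C.r0,C.r1)
|TSO outcomes| = 10

B.r0=0 C.r0=0 C.r1=0
B.r0=0 C.r0=0 C.r1=1
B.r0=0 C.r0=0 C.r1=2
B.r0=0 C.r0=1 C.r1=1
B.r0=0 C.r0=1 C.r1=2
B.r0=1 C.r0=0 C.r1=0
B.r0=1 C.r0=0 C.r1=1
B.r0=1 C.r0=0 C.r1=2
B.r0=1 C.r0=1 C.r1=1
B.r0=1 C.r0=1 C.r1=2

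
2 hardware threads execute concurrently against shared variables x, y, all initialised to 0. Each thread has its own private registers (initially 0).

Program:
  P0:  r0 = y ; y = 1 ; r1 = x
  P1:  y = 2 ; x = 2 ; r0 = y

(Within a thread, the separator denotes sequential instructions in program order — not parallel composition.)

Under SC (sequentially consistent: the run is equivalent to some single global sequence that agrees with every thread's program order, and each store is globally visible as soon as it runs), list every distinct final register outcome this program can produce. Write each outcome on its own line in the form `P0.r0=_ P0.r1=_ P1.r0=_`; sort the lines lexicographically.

P0.r0=0 P0.r1=0 P1.r0=1
P0.r0=0 P0.r1=0 P1.r0=2
P0.r0=0 P0.r1=2 P1.r0=1
P0.r0=0 P0.r1=2 P1.r0=2
P0.r0=2 P0.r1=0 P1.r0=1
P0.r0=2 P0.r1=2 P1.r0=1
P0.r0=2 P0.r1=2 P1.r0=2

outcome vector order: (P0.r0,P0.r1,P1.r0)
|SC outcomes| = 7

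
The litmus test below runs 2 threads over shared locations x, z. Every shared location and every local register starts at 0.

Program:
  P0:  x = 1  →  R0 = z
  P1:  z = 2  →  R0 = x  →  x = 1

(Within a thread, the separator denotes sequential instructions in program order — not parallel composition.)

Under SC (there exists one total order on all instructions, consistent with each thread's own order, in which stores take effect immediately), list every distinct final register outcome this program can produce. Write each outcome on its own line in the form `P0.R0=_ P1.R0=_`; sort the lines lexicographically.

P0.R0=0 P1.R0=1
P0.R0=2 P1.R0=0
P0.R0=2 P1.R0=1

outcome vector order: (P0.R0,P1.R0)
|SC outcomes| = 3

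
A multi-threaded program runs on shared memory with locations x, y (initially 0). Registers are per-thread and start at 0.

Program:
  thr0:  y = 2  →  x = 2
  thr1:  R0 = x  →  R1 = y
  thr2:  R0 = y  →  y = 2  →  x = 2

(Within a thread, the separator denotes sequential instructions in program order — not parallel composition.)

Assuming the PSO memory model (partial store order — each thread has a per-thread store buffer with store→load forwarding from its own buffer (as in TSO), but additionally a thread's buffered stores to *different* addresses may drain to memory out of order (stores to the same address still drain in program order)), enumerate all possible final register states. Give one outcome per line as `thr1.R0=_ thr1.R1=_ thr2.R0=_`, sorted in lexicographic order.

outcome vector order: (thr1.R0,thr1.R1,thr2.R0)
|PSO outcomes| = 8

thr1.R0=0 thr1.R1=0 thr2.R0=0
thr1.R0=0 thr1.R1=0 thr2.R0=2
thr1.R0=0 thr1.R1=2 thr2.R0=0
thr1.R0=0 thr1.R1=2 thr2.R0=2
thr1.R0=2 thr1.R1=0 thr2.R0=0
thr1.R0=2 thr1.R1=0 thr2.R0=2
thr1.R0=2 thr1.R1=2 thr2.R0=0
thr1.R0=2 thr1.R1=2 thr2.R0=2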